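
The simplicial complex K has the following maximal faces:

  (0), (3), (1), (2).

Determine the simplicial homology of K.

Take the total order 0 < 1 < 2 < 3 on the vertex set. Then K (dimension 0) consists of the simplices:

  0-simplices (4): [0], [1], [2], [3]

Hence C_0 ≅ Z^4.

Now H_k = ker ∂_k / im ∂_{k+1}, so:

  H_0: rank C_0 − rank ∂_1 = 4 − 0 = 4, and there is no ∂_1, so H_0 = Z^4.

(K is a triangulation of a set of 4 points.)

H_0 = Z^4.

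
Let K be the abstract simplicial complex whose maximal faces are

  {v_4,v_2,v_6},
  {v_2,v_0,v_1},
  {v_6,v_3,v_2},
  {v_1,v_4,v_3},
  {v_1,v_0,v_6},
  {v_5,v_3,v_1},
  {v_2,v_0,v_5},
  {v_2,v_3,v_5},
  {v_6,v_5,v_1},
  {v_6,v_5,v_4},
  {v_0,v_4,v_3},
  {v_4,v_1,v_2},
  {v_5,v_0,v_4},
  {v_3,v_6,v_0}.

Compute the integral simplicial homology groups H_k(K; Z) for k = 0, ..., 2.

H_0 = Z,  H_1 = Z^2,  H_2 = Z.

Order the vertices as v_0 < v_1 < v_2 < v_3 < v_4 < v_5 < v_6. Listing each simplex with vertices in this order, K has dimension 2 with simplices:

  0-simplices (7): [v_0], [v_1], [v_2], [v_3], [v_4], [v_5], [v_6]
  1-simplices (21): (21 of them)
  2-simplices (14): (14 of them)

giving chain groups C_0 ≅ Z^7, C_1 ≅ Z^21, C_2 ≅ Z^14.

Boundary ∂_1: C_1 → C_0 sends each edge [p,q] (with p < q) to q − p.
As a 7×21 matrix over Z this has rank 6, with invariant factors (1,1,1,1,1,1).

The boundary map ∂_2: C_2 → C_1 maps a triangle to the signed sum of its edges. For instance
  ∂[v_2,v_3,v_6] = [v_3,v_6] − [v_2,v_6] + [v_2,v_3],
  ∂[v_1,v_3,v_4] = [v_3,v_4] − [v_1,v_4] + [v_1,v_3].
The resulting 21×14 matrix has rank 13, and its Smith normal form has invariant factors (1,1,1,1,1,1,1,1,1,1,1,1,1).

Now H_k = ker ∂_k / im ∂_{k+1}, so:

  H_0: rank C_0 − rank ∂_1 = 7 − 6 = 1, and the invariant factors of ∂_1 are all 1, so H_0 ≅ Z.
  H_1: rank ker ∂_1 − rank ∂_2 = (21 − 6) − 13 = 2, and the invariant factors of ∂_2 are all 1, so H_1 ≅ Z^2.
  H_2: rank ker ∂_2 − rank ∂_3 = (14 − 13) − 0 = 1, and there is no ∂_3, so H_2 ≅ Z.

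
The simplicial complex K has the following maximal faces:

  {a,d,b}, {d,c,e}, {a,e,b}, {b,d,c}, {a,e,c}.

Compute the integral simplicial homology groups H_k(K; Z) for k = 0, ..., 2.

Take the total order a < b < c < d < e on the vertex set. Then K (dimension 2) consists of the simplices:

  0-simplices (5): a, b, c, d, e
  1-simplices (10): ab, ac, ad, ae, bc, bd, be, cd, ce, de
  2-simplices (5): abd, abe, ace, bcd, cde

giving chain groups C_0 ≅ Z^5, C_1 ≅ Z^10, C_2 ≅ Z^5.

Boundary ∂_1: C_1 → C_0 sends each edge [p,q] (with p < q) to q − p. For instance
  ∂ad = d − a.
The resulting 5×10 matrix has rank 4, and its Smith normal form has invariant factors (1,1,1,1).

The boundary map ∂_2: C_2 → C_1 acts by ∂[p,q,r] = [q,r] − [p,r] + [p,q]. For instance
  ∂abd = bd − ad + ab,
  ∂bcd = cd − bd + bc.
This gives a 10×5 integer matrix of rank 5; reducing to Smith normal form yields diagonal entries (1,1,1,1,1).

Computing H_k = (kernel of ∂_k) / (image of ∂_{k+1}):

  H_0: rank C_0 − rank ∂_1 = 5 − 4 = 1, and the invariant factors of ∂_1 are all 1, so H_0 = Z.
  H_1: rank ker ∂_1 − rank ∂_2 = (10 − 4) − 5 = 1, and the invariant factors of ∂_2 are all 1, so H_1 = Z.
  H_2: rank ker ∂_2 − rank ∂_3 = (5 − 5) − 0 = 0, and there is no ∂_3, so H_2 = 0.

(K is a triangulation of the Möbius band.)

H_0 = Z,  H_1 = Z,  H_2 = 0.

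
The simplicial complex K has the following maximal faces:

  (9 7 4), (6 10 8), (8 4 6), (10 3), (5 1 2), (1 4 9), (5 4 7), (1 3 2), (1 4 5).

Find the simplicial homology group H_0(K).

Take the total order 1 < 2 < 3 < 4 < 5 < 6 < 7 < 8 < 9 < 10 on the vertex set. Then K (dimension 2) consists of the simplices:

  0-simplices (10): [1], [2], [3], [4], [5], [6], [7], [8], [9], [10]
  1-simplices (18): [1,2], [1,3], [1,4], [1,5], [1,9], [2,3], [2,5], [3,10], [4,5], [4,6], [4,7], [4,8], [4,9], [5,7], [6,8], [6,10], [7,9], [8,10]
  2-simplices (8): [1,2,3], [1,2,5], [1,4,5], [1,4,9], [4,5,7], [4,6,8], [4,7,9], [6,8,10]

giving chain groups C_0 ≅ Z^10, C_1 ≅ Z^18, C_2 ≅ Z^8.

Boundary ∂_1: C_1 → C_0 sends each edge [p,q] (with p < q) to q − p. For instance
  ∂[2,5] = [5] − [2].
The resulting 10×18 matrix has rank 9, and its Smith normal form has invariant factors (1,1,1,1,1,1,1,1,1).

∂_2: C_2 → C_1 acts by ∂[p,q,r] = [q,r] − [p,r] + [p,q]. For instance
  ∂[1,2,5] = [2,5] − [1,5] + [1,2],
  ∂[4,6,8] = [6,8] − [4,8] + [4,6].
The 18×8 boundary matrix has rank 8 and Smith normal form diag(1,1,1,1,1,1,1,1).

From H_k ≅ ker(∂_k) / im(∂_{k+1}) we obtain:

  H_0: rank C_0 − rank ∂_1 = 10 − 9 = 1, and the invariant factors of ∂_1 are all 1, so H_0 ≅ Z.

H_0 ≅ Z.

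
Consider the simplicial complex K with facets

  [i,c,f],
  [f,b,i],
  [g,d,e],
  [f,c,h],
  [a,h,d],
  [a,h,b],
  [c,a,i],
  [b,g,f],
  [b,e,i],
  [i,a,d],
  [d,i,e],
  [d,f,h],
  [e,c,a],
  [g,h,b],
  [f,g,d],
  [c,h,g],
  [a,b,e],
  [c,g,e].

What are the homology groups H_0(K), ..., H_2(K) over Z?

Fix the vertex order a < b < c < d < e < f < g < h < i and write every simplex with vertices in increasing order. Then dim K = 2 and the simplices of K are:

  0-simplices (9): a, b, c, d, e, f, g, h, i
  1-simplices (27): ab, ac, ad, ae, ah, ai, be, bf, bg, bh, bi, ce, cf, cg, ch, ci, de, df, dg, dh, di, eg, ei, fg, fh, fi, gh
  2-simplices (18): abe, abh, ace, aci, adh, adi, bei, bfg, bfi, bgh, ceg, cfh, cfi, cgh, deg, dei, dfg, dfh

Hence C_0 ≅ Z^9, C_1 ≅ Z^27, C_2 ≅ Z^18.

The boundary map ∂_1: C_1 → C_0 sends each edge [p,q] (with p < q) to q − p. For instance
  ∂ci = i − c.
As a 9×27 matrix over Z this has rank 8, with invariant factors (1,1,1,1,1,1,1,1).

∂_2: C_2 → C_1 acts by ∂[p,q,r] = [q,r] − [p,r] + [p,q]. For instance
  ∂cfi = fi − ci + cf,
  ∂cfh = fh − ch + cf.
As a 27×18 matrix over Z this has rank 18, with invariant factors (1,1,1,1,1,1,1,1,1,1,1,1,1,1,1,1,1,2).

Computing H_k = (kernel of ∂_k) / (image of ∂_{k+1}):

  H_0: rank C_0 − rank ∂_1 = 9 − 8 = 1, and the invariant factors of ∂_1 are all 1, so H_0 ≅ Z.
  H_1: rank ker ∂_1 − rank ∂_2 = (27 − 8) − 18 = 1, and ∂_2 has invariant factor 2 > 1, so H_1 ≅ Z ⊕ Z/2.
  H_2: rank ker ∂_2 − rank ∂_3 = (18 − 18) − 0 = 0, and there is no ∂_3, so H_2 ≅ 0.

As a check, the Euler characteristic is 9 − 27 + 18 = 0, which agrees with 1 − 1 + 0 = 0.

H_0 = Z,  H_1 = Z ⊕ Z/2,  H_2 = 0.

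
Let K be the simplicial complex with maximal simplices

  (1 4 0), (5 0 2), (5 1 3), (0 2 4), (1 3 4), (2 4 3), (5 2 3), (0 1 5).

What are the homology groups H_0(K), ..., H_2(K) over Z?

H_0 ≅ Z,  H_1 = 0,  H_2 ≅ Z.

We work with the vertex ordering 0 < 1 < 2 < 3 < 4 < 5. The simplices of K, each written with vertices in increasing order, are:

  0-simplices (6): [0], [1], [2], [3], [4], [5]
  1-simplices (12): [0,1], [0,2], [0,4], [0,5], [1,3], [1,4], [1,5], [2,3], [2,4], [2,5], [3,4], [3,5]
  2-simplices (8): [0,1,4], [0,1,5], [0,2,4], [0,2,5], [1,3,4], [1,3,5], [2,3,4], [2,3,5]

so the chain groups are C_0 ≅ Z^6, C_1 ≅ Z^12, C_2 ≅ Z^8.

Boundary ∂_1: C_1 → C_0 sends each edge [p,q] (with p < q) to q − p. For instance
  ∂[0,1] = [1] − [0].
This gives a 6×12 integer matrix of rank 5; reducing to Smith normal form yields diagonal entries (1,1,1,1,1).

∂_2: C_2 → C_1 acts by ∂[p,q,r] = [q,r] − [p,r] + [p,q]. For instance
  ∂[1,3,4] = [3,4] − [1,4] + [1,3],
  ∂[0,2,5] = [2,5] − [0,5] + [0,2].
The 12×8 boundary matrix has rank 7 and Smith normal form diag(1,1,1,1,1,1,1).

From H_k ≅ ker(∂_k) / im(∂_{k+1}) we obtain:

  H_0: rank C_0 − rank ∂_1 = 6 − 5 = 1, and the invariant factors of ∂_1 are all 1, so H_0 ≅ Z.
  H_1: rank ker ∂_1 − rank ∂_2 = (12 − 5) − 7 = 0, and the invariant factors of ∂_2 are all 1, so H_1 ≅ 0.
  H_2: rank ker ∂_2 − rank ∂_3 = (8 − 7) − 0 = 1, and there is no ∂_3, so H_2 ≅ Z.

As a check, the Euler characteristic is 6 − 12 + 8 = 2, which agrees with 1 − 0 + 1 = 2.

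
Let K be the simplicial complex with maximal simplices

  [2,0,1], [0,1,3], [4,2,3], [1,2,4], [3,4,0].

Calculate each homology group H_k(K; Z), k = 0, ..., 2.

H_0 ≅ Z,  H_1 ≅ Z,  H_2 = 0.

Take the total order 0 < 1 < 2 < 3 < 4 on the vertex set. Then K (dimension 2) consists of the simplices:

  0-simplices (5): [0], [1], [2], [3], [4]
  1-simplices (10): [0,1], [0,2], [0,3], [0,4], [1,2], [1,3], [1,4], [2,3], [2,4], [3,4]
  2-simplices (5): [0,1,2], [0,1,3], [0,3,4], [1,2,4], [2,3,4]

giving chain groups C_0 ≅ Z^5, C_1 ≅ Z^10, C_2 ≅ Z^5.

∂_1: C_1 → C_0 sends each edge [p,q] (with p < q) to q − p.
The 5×10 boundary matrix has rank 4 and Smith normal form diag(1,1,1,1).

The boundary map ∂_2: C_2 → C_1 maps a triangle to the signed sum of its edges. For instance
  ∂[1,2,4] = [2,4] − [1,4] + [1,2],
  ∂[2,3,4] = [3,4] − [2,4] + [2,3].
The 10×5 boundary matrix has rank 5 and Smith normal form diag(1,1,1,1,1).

Now H_k = ker ∂_k / im ∂_{k+1}, so:

  H_0: rank C_0 − rank ∂_1 = 5 − 4 = 1, and the invariant factors of ∂_1 are all 1, so H_0 = Z.
  H_1: rank ker ∂_1 − rank ∂_2 = (10 − 4) − 5 = 1, and the invariant factors of ∂_2 are all 1, so H_1 = Z.
  H_2: rank ker ∂_2 − rank ∂_3 = (5 − 5) − 0 = 0, and there is no ∂_3, so H_2 = 0.

As a check, the Euler characteristic is 5 − 10 + 5 = 0, which agrees with 1 − 1 + 0 = 0.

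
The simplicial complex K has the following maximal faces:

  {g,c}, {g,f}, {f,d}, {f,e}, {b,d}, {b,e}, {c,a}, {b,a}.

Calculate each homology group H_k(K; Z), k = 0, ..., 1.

Take the total order a < b < c < d < e < f < g on the vertex set. Then K (dimension 1) consists of the simplices:

  0-simplices (7): a, b, c, d, e, f, g
  1-simplices (8): ab, ac, bd, be, cg, df, ef, fg

giving chain groups C_0 ≅ Z^7, C_1 ≅ Z^8.

∂_1: C_1 → C_0 sends each edge [p,q] (with p < q) to q − p. For instance
  ∂fg = g − f.
This gives a 7×8 integer matrix of rank 6; reducing to Smith normal form yields diagonal entries (1,1,1,1,1,1).

From H_k ≅ ker(∂_k) / im(∂_{k+1}) we obtain:

  H_0: rank C_0 − rank ∂_1 = 7 − 6 = 1, and the invariant factors of ∂_1 are all 1, so H_0 = Z.
  H_1: rank ker ∂_1 − rank ∂_2 = (8 − 6) − 0 = 2, and there is no ∂_2, so H_1 = Z^2.

H_0 ≅ Z,  H_1 ≅ Z^2.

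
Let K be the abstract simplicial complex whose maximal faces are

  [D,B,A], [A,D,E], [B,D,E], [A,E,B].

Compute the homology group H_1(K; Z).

Take the total order A < B < D < E on the vertex set. Then K (dimension 2) consists of the simplices:

  0-simplices (4): A, B, D, E
  1-simplices (6): AB, AD, AE, BD, BE, DE
  2-simplices (4): ABD, ABE, ADE, BDE

giving chain groups C_0 ≅ Z^4, C_1 ≅ Z^6, C_2 ≅ Z^4.

The boundary map ∂_1: C_1 → C_0 is given by ∂[p,q] = [q] − [p]. For instance
  ∂BD = D − B.
The 4×6 boundary matrix has rank 3 and Smith normal form diag(1,1,1).

∂_2: C_2 → C_1 sends each 2-simplex [p,q,r] to [q,r] − [p,r] + [p,q]. For instance
  ∂ABD = BD − AD + AB,
  ∂ABE = BE − AE + AB.
As a 6×4 matrix over Z this has rank 3, with invariant factors (1,1,1).

From H_k ≅ ker(∂_k) / im(∂_{k+1}) we obtain:

  H_1: rank ker ∂_1 − rank ∂_2 = (6 − 3) − 3 = 0, and the invariant factors of ∂_2 are all 1, so H_1 ≅ 0.

H_1 ≅ 0.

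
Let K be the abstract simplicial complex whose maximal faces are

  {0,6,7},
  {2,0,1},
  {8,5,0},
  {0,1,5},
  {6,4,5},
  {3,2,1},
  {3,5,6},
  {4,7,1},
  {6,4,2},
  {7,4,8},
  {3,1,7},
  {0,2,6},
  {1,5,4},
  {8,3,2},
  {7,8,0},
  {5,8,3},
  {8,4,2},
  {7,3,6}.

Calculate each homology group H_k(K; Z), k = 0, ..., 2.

H_0 ≅ Z,  H_1 ≅ Z^2,  H_2 ≅ Z.

K has 9 vertices, 27 edges, 18 triangles.
rank ∂_0 = 0, rank ∂_1 = 8 ⇒ b_0 = 9 − 0 − 8 = 1; all invariant factors of ∂_1 are 1 so no torsion. So H_0 = Z.
rank ∂_1 = 8, rank ∂_2 = 17 ⇒ b_1 = 27 − 8 − 17 = 2; all invariant factors of ∂_2 are 1 so no torsion. So H_1 = Z^2.
rank ∂_2 = 17, rank ∂_3 = 0 ⇒ b_2 = 18 − 17 − 0 = 1. So H_2 = Z.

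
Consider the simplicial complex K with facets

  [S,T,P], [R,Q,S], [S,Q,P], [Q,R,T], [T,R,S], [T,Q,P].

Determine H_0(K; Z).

H_0 ≅ Z.

Take the total order P < Q < R < S < T on the vertex set. Then K (dimension 2) consists of the simplices:

  0-simplices (5): P, Q, R, S, T
  1-simplices (9): PQ, PS, PT, QR, QS, QT, RS, RT, ST
  2-simplices (6): PQS, PQT, PST, QRS, QRT, RST

so the chain groups are C_0 ≅ Z^5, C_1 ≅ Z^9, C_2 ≅ Z^6.

Boundary ∂_1: C_1 → C_0 sends each edge [p,q] (with p < q) to q − p.
The resulting 5×9 matrix has rank 4, and its Smith normal form has invariant factors (1,1,1,1).

The boundary map ∂_2: C_2 → C_1 acts by ∂[p,q,r] = [q,r] − [p,r] + [p,q]. For instance
  ∂PQT = QT − PT + PQ,
  ∂QRT = RT − QT + QR.
The 9×6 boundary matrix has rank 5 and Smith normal form diag(1,1,1,1,1).

From H_k ≅ ker(∂_k) / im(∂_{k+1}) we obtain:

  H_0: rank C_0 − rank ∂_1 = 5 − 4 = 1, and the invariant factors of ∂_1 are all 1, so H_0 = Z.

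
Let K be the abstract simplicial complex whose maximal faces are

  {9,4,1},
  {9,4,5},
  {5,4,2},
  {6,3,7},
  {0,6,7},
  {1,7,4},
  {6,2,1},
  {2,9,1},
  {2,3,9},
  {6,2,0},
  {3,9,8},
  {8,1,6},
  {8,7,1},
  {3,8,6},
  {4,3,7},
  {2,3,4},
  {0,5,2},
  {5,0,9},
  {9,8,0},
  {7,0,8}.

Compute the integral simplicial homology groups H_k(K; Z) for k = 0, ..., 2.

H_0 = Z,  H_1 = Z × Z/2,  H_2 = 0.

We work with the vertex ordering 0 < 1 < 2 < 3 < 4 < 5 < 6 < 7 < 8 < 9. The simplices of K, each written with vertices in increasing order, are:

  0-simplices (10): [0], [1], [2], [3], [4], [5], [6], [7], [8], [9]
  1-simplices (30): (30 of them)
  2-simplices (20): (20 of them)

giving chain groups C_0 ≅ Z^10, C_1 ≅ Z^30, C_2 ≅ Z^20.

∂_1: C_1 → C_0 is given by ∂[p,q] = [q] − [p].
The resulting 10×30 matrix has rank 9, and its Smith normal form has invariant factors (1,1,1,1,1,1,1,1,1).

The boundary map ∂_2: C_2 → C_1 sends each 2-simplex [p,q,r] to [q,r] − [p,r] + [p,q]. For instance
  ∂[0,6,7] = [6,7] − [0,7] + [0,6],
  ∂[3,8,9] = [8,9] − [3,9] + [3,8].
The resulting 30×20 matrix has rank 20, and its Smith normal form has invariant factors (1,1,1,1,1,1,1,1,1,1,1,1,1,1,1,1,1,1,1,2).

Reading off H_k = ker ∂_k / im ∂_{k+1}:

  H_0: rank C_0 − rank ∂_1 = 10 − 9 = 1, and the invariant factors of ∂_1 are all 1, so H_0 ≅ Z.
  H_1: rank ker ∂_1 − rank ∂_2 = (30 − 9) − 20 = 1, and ∂_2 has invariant factor 2 > 1, so H_1 ≅ Z × Z/2.
  H_2: rank ker ∂_2 − rank ∂_3 = (20 − 20) − 0 = 0, and there is no ∂_3, so H_2 ≅ 0.

As a check, the Euler characteristic is 10 − 30 + 20 = 0, which agrees with 1 − 1 + 0 = 0.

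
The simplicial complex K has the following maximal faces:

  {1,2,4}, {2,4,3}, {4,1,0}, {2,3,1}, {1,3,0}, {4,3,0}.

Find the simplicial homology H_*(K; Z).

We work with the vertex ordering 0 < 1 < 2 < 3 < 4. The simplices of K, each written with vertices in increasing order, are:

  0-simplices (5): [0], [1], [2], [3], [4]
  1-simplices (9): [0,1], [0,3], [0,4], [1,2], [1,3], [1,4], [2,3], [2,4], [3,4]
  2-simplices (6): [0,1,3], [0,1,4], [0,3,4], [1,2,3], [1,2,4], [2,3,4]

Hence C_0 ≅ Z^5, C_1 ≅ Z^9, C_2 ≅ Z^6.

∂_1: C_1 → C_0 sends each edge [p,q] (with p < q) to q − p.
As a 5×9 matrix over Z this has rank 4, with invariant factors (1,1,1,1).

Boundary ∂_2: C_2 → C_1 acts by ∂[p,q,r] = [q,r] − [p,r] + [p,q]. For instance
  ∂[2,3,4] = [3,4] − [2,4] + [2,3],
  ∂[0,1,4] = [1,4] − [0,4] + [0,1].
The 9×6 boundary matrix has rank 5 and Smith normal form diag(1,1,1,1,1).

Reading off H_k = ker ∂_k / im ∂_{k+1}:

  H_0: rank C_0 − rank ∂_1 = 5 − 4 = 1, and the invariant factors of ∂_1 are all 1, so H_0 ≅ Z.
  H_1: rank ker ∂_1 − rank ∂_2 = (9 − 4) − 5 = 0, and the invariant factors of ∂_2 are all 1, so H_1 ≅ 0.
  H_2: rank ker ∂_2 − rank ∂_3 = (6 − 5) − 0 = 1, and there is no ∂_3, so H_2 ≅ Z.

As a check, the Euler characteristic is 5 − 9 + 6 = 2, which agrees with 1 − 0 + 1 = 2.

H_0 = Z,  H_1 = 0,  H_2 = Z.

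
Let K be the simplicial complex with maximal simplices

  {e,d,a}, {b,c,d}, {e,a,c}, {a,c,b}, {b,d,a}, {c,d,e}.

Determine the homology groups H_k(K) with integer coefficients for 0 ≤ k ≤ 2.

Take the total order a < b < c < d < e on the vertex set. Then K (dimension 2) consists of the simplices:

  0-simplices (5): a, b, c, d, e
  1-simplices (9): ab, ac, ad, ae, bc, bd, cd, ce, de
  2-simplices (6): abc, abd, ace, ade, bcd, cde

Hence C_0 ≅ Z^5, C_1 ≅ Z^9, C_2 ≅ Z^6.

The boundary map ∂_1: C_1 → C_0 maps an edge to its endpoints' difference, ∂[p,q] = q − p. For instance
  ∂bd = d − b.
The resulting 5×9 matrix has rank 4, and its Smith normal form has invariant factors (1,1,1,1).

The boundary map ∂_2: C_2 → C_1 sends each 2-simplex [p,q,r] to [q,r] − [p,r] + [p,q]. For instance
  ∂cde = de − ce + cd,
  ∂bcd = cd − bd + bc.
The 9×6 boundary matrix has rank 5 and Smith normal form diag(1,1,1,1,1).

From H_k ≅ ker(∂_k) / im(∂_{k+1}) we obtain:

  H_0: rank C_0 − rank ∂_1 = 5 − 4 = 1, and the invariant factors of ∂_1 are all 1, so H_0 = Z.
  H_1: rank ker ∂_1 − rank ∂_2 = (9 − 4) − 5 = 0, and the invariant factors of ∂_2 are all 1, so H_1 = 0.
  H_2: rank ker ∂_2 − rank ∂_3 = (6 − 5) − 0 = 1, and there is no ∂_3, so H_2 = Z.

As a check, the Euler characteristic is 5 − 9 + 6 = 2, which agrees with 1 − 0 + 1 = 2.

H_0 = Z,  H_1 = 0,  H_2 = Z.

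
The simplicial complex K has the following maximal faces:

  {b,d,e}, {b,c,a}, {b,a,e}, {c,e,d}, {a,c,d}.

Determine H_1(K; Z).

Fix the vertex order a < b < c < d < e and write every simplex with vertices in increasing order. Then dim K = 2 and the simplices of K are:

  0-simplices (5): a, b, c, d, e
  1-simplices (10): ab, ac, ad, ae, bc, bd, be, cd, ce, de
  2-simplices (5): abc, abe, acd, bde, cde

Hence C_0 ≅ Z^5, C_1 ≅ Z^10, C_2 ≅ Z^5.

The boundary map ∂_1: C_1 → C_0 sends each edge [p,q] (with p < q) to q − p. For instance
  ∂ad = d − a.
As a 5×10 matrix over Z this has rank 4, with invariant factors (1,1,1,1).

∂_2: C_2 → C_1 maps a triangle to the signed sum of its edges. For instance
  ∂bde = de − be + bd,
  ∂abe = be − ae + ab.
The 10×5 boundary matrix has rank 5 and Smith normal form diag(1,1,1,1,1).

Computing H_k = (kernel of ∂_k) / (image of ∂_{k+1}):

  H_1: rank ker ∂_1 − rank ∂_2 = (10 − 4) − 5 = 1, and the invariant factors of ∂_2 are all 1, so H_1 = Z.

H_1 ≅ Z.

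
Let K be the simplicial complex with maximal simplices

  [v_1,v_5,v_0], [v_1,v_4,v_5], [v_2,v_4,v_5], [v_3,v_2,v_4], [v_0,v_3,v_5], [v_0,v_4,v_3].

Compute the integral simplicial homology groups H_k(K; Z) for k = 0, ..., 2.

H_0 = Z,  H_1 = Z,  H_2 = 0.

We work with the vertex ordering v_0 < v_1 < v_2 < v_3 < v_4 < v_5. The simplices of K, each written with vertices in increasing order, are:

  0-simplices (6): [v_0], [v_1], [v_2], [v_3], [v_4], [v_5]
  1-simplices (12): [v_0,v_1], [v_0,v_3], [v_0,v_4], [v_0,v_5], [v_1,v_4], [v_1,v_5], [v_2,v_3], [v_2,v_4], [v_2,v_5], [v_3,v_4], [v_3,v_5], [v_4,v_5]
  2-simplices (6): [v_0,v_1,v_5], [v_0,v_3,v_4], [v_0,v_3,v_5], [v_1,v_4,v_5], [v_2,v_3,v_4], [v_2,v_4,v_5]

so the chain groups are C_0 ≅ Z^6, C_1 ≅ Z^12, C_2 ≅ Z^6.

∂_1: C_1 → C_0 sends each edge [p,q] (with p < q) to q − p.
As a 6×12 matrix over Z this has rank 5, with invariant factors (1,1,1,1,1).

∂_2: C_2 → C_1 maps a triangle to the signed sum of its edges. For instance
  ∂[v_0,v_3,v_5] = [v_3,v_5] − [v_0,v_5] + [v_0,v_3],
  ∂[v_1,v_4,v_5] = [v_4,v_5] − [v_1,v_5] + [v_1,v_4].
The 12×6 boundary matrix has rank 6 and Smith normal form diag(1,1,1,1,1,1).

Now H_k = ker ∂_k / im ∂_{k+1}, so:

  H_0: rank C_0 − rank ∂_1 = 6 − 5 = 1, and the invariant factors of ∂_1 are all 1, so H_0 ≅ Z.
  H_1: rank ker ∂_1 − rank ∂_2 = (12 − 5) − 6 = 1, and the invariant factors of ∂_2 are all 1, so H_1 ≅ Z.
  H_2: rank ker ∂_2 − rank ∂_3 = (6 − 6) − 0 = 0, and there is no ∂_3, so H_2 ≅ 0.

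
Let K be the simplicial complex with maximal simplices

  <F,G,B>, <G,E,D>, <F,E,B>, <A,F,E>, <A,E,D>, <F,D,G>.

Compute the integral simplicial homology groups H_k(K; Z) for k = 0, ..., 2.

Order the vertices as A < B < D < E < F < G. Listing each simplex with vertices in this order, K has dimension 2 with simplices:

  0-simplices (6): A, B, D, E, F, G
  1-simplices (12): AD, AE, AF, BE, BF, BG, DE, DF, DG, EF, EG, FG
  2-simplices (6): ADE, AEF, BEF, BFG, DEG, DFG

giving chain groups C_0 ≅ Z^6, C_1 ≅ Z^12, C_2 ≅ Z^6.

∂_1: C_1 → C_0 sends each edge [p,q] (with p < q) to q − p. For instance
  ∂AF = F − A.
This gives a 6×12 integer matrix of rank 5; reducing to Smith normal form yields diagonal entries (1,1,1,1,1).

Boundary ∂_2: C_2 → C_1 maps a triangle to the signed sum of its edges. For instance
  ∂BEF = EF − BF + BE,
  ∂DEG = EG − DG + DE.
The resulting 12×6 matrix has rank 6, and its Smith normal form has invariant factors (1,1,1,1,1,1).

From H_k ≅ ker(∂_k) / im(∂_{k+1}) we obtain:

  H_0: rank C_0 − rank ∂_1 = 6 − 5 = 1, and the invariant factors of ∂_1 are all 1, so H_0 = Z.
  H_1: rank ker ∂_1 − rank ∂_2 = (12 − 5) − 6 = 1, and the invariant factors of ∂_2 are all 1, so H_1 = Z.
  H_2: rank ker ∂_2 − rank ∂_3 = (6 − 6) − 0 = 0, and there is no ∂_3, so H_2 = 0.

(K is a triangulation of the cylinder S^1 x I.)

H_0 = Z,  H_1 = Z,  H_2 = 0.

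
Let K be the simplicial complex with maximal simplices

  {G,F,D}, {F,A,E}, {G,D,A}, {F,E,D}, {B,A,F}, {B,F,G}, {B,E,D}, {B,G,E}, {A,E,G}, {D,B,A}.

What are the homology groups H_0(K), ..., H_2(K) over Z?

H_0 = Z,  H_1 = Z/2,  H_2 = 0.

We work with the vertex ordering A < B < D < E < F < G. The simplices of K, each written with vertices in increasing order, are:

  0-simplices (6): A, B, D, E, F, G
  1-simplices (15): AB, AD, AE, AF, AG, BD, BE, BF, BG, DE, DF, DG, EF, EG, FG
  2-simplices (10): ABD, ABF, ADG, AEF, AEG, BDE, BEG, BFG, DEF, DFG

Hence C_0 ≅ Z^6, C_1 ≅ Z^15, C_2 ≅ Z^10.

The boundary map ∂_1: C_1 → C_0 sends each edge [p,q] (with p < q) to q − p. For instance
  ∂AE = E − A.
The 6×15 boundary matrix has rank 5 and Smith normal form diag(1,1,1,1,1).

Boundary ∂_2: C_2 → C_1 sends each 2-simplex [p,q,r] to [q,r] − [p,r] + [p,q]. For instance
  ∂ABD = BD − AD + AB,
  ∂BFG = FG − BG + BF.
As a 15×10 matrix over Z this has rank 10, with invariant factors (1,1,1,1,1,1,1,1,1,2).

Computing H_k = (kernel of ∂_k) / (image of ∂_{k+1}):

  H_0: rank C_0 − rank ∂_1 = 6 − 5 = 1, and the invariant factors of ∂_1 are all 1, so H_0 ≅ Z.
  H_1: rank ker ∂_1 − rank ∂_2 = (15 − 5) − 10 = 0, and ∂_2 has invariant factor 2 > 1, so H_1 ≅ Z/2.
  H_2: rank ker ∂_2 − rank ∂_3 = (10 − 10) − 0 = 0, and there is no ∂_3, so H_2 ≅ 0.

As a check, the Euler characteristic is 6 − 15 + 10 = 1, which agrees with 1 − 0 + 0 = 1.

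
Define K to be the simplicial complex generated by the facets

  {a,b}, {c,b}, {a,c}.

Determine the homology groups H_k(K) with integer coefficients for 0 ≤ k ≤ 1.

We work with the vertex ordering a < b < c. The simplices of K, each written with vertices in increasing order, are:

  0-simplices (3): a, b, c
  1-simplices (3): ab, ac, bc

giving chain groups C_0 ≅ Z^3, C_1 ≅ Z^3.

∂_1: C_1 → C_0 is given by ∂[p,q] = [q] − [p]. For instance
  ∂ac = c − a.
The resulting 3×3 matrix has rank 2, and its Smith normal form has invariant factors (1,1).

Now H_k = ker ∂_k / im ∂_{k+1}, so:

  H_0: rank C_0 − rank ∂_1 = 3 − 2 = 1, and the invariant factors of ∂_1 are all 1, so H_0 ≅ Z.
  H_1: rank ker ∂_1 − rank ∂_2 = (3 − 2) − 0 = 1, and there is no ∂_2, so H_1 ≅ Z.

As a check, the Euler characteristic is 3 − 3 = 0, which agrees with 1 − 1 = 0.
(K is a triangulation of the circle S^1.)

H_0 = Z,  H_1 = Z.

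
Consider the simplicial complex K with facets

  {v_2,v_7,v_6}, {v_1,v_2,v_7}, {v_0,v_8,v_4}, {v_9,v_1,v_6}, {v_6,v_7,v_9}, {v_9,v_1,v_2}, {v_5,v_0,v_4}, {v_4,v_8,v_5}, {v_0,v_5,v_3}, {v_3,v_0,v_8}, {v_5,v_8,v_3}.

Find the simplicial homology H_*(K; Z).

We work with the vertex ordering v_0 < v_1 < v_2 < v_3 < v_4 < v_5 < v_6 < v_7 < v_8 < v_9. The simplices of K, each written with vertices in increasing order, are:

  0-simplices (10): [v_0], [v_1], [v_2], [v_3], [v_4], [v_5], [v_6], [v_7], [v_8], [v_9]
  1-simplices (19): (19 of them)
  2-simplices (11): (11 of them)

giving chain groups C_0 ≅ Z^10, C_1 ≅ Z^19, C_2 ≅ Z^11.

The boundary map ∂_1: C_1 → C_0 is given by ∂[p,q] = [q] − [p].
This gives a 10×19 integer matrix of rank 8; reducing to Smith normal form yields diagonal entries (1,1,1,1,1,1,1,1).

Boundary ∂_2: C_2 → C_1 acts by ∂[p,q,r] = [q,r] − [p,r] + [p,q]. For instance
  ∂[v_0,v_3,v_8] = [v_3,v_8] − [v_0,v_8] + [v_0,v_3],
  ∂[v_0,v_4,v_5] = [v_4,v_5] − [v_0,v_5] + [v_0,v_4].
As a 19×11 matrix over Z this has rank 10, with invariant factors (1,1,1,1,1,1,1,1,1,1).

Computing H_k = (kernel of ∂_k) / (image of ∂_{k+1}):

  H_0: rank C_0 − rank ∂_1 = 10 − 8 = 2, and the invariant factors of ∂_1 are all 1, so H_0 = Z^2.
  H_1: rank ker ∂_1 − rank ∂_2 = (19 − 8) − 10 = 1, and the invariant factors of ∂_2 are all 1, so H_1 = Z.
  H_2: rank ker ∂_2 − rank ∂_3 = (11 − 10) − 0 = 1, and there is no ∂_3, so H_2 = Z.

As a check, the Euler characteristic is 10 − 19 + 11 = 2, which agrees with 2 − 1 + 1 = 2.

H_0 = Z^2,  H_1 = Z,  H_2 = Z.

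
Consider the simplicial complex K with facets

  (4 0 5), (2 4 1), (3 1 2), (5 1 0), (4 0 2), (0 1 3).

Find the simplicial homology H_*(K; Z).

H_0 = Z,  H_1 = Z,  H_2 = 0.

Take the total order 0 < 1 < 2 < 3 < 4 < 5 on the vertex set. Then K (dimension 2) consists of the simplices:

  0-simplices (6): [0], [1], [2], [3], [4], [5]
  1-simplices (12): [0,1], [0,2], [0,3], [0,4], [0,5], [1,2], [1,3], [1,4], [1,5], [2,3], [2,4], [4,5]
  2-simplices (6): [0,1,3], [0,1,5], [0,2,4], [0,4,5], [1,2,3], [1,2,4]

so the chain groups are C_0 ≅ Z^6, C_1 ≅ Z^12, C_2 ≅ Z^6.

The boundary map ∂_1: C_1 → C_0 maps an edge to its endpoints' difference, ∂[p,q] = q − p.
The 6×12 boundary matrix has rank 5 and Smith normal form diag(1,1,1,1,1).

∂_2: C_2 → C_1 maps a triangle to the signed sum of its edges. For instance
  ∂[1,2,3] = [2,3] − [1,3] + [1,2],
  ∂[0,1,5] = [1,5] − [0,5] + [0,1].
The 12×6 boundary matrix has rank 6 and Smith normal form diag(1,1,1,1,1,1).

Computing H_k = (kernel of ∂_k) / (image of ∂_{k+1}):

  H_0: rank C_0 − rank ∂_1 = 6 − 5 = 1, and the invariant factors of ∂_1 are all 1, so H_0 = Z.
  H_1: rank ker ∂_1 − rank ∂_2 = (12 − 5) − 6 = 1, and the invariant factors of ∂_2 are all 1, so H_1 = Z.
  H_2: rank ker ∂_2 − rank ∂_3 = (6 − 6) − 0 = 0, and there is no ∂_3, so H_2 = 0.

As a check, the Euler characteristic is 6 − 12 + 6 = 0, which agrees with 1 − 1 + 0 = 0.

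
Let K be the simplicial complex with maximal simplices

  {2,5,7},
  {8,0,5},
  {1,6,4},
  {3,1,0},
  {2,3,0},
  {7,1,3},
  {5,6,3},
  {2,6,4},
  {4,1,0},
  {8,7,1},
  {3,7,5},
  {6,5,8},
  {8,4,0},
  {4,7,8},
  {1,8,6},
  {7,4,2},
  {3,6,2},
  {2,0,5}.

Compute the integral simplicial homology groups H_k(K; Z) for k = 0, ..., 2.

H_0 ≅ Z,  H_1 ≅ Z ⊕ Z/2,  H_2 = 0.

Fix the vertex order 0 < 1 < 2 < 3 < 4 < 5 < 6 < 7 < 8 and write every simplex with vertices in increasing order. Then dim K = 2 and the simplices of K are:

  0-simplices (9): [0], [1], [2], [3], [4], [5], [6], [7], [8]
  1-simplices (27): (27 of them)
  2-simplices (18): [0,1,3], [0,1,4], [0,2,3], [0,2,5], [0,4,8], [0,5,8], [1,3,7], [1,4,6], [1,6,8], [1,7,8], [2,3,6], [2,4,6], [2,4,7], [2,5,7], [3,5,6], [3,5,7], [4,7,8], [5,6,8]

so the chain groups are C_0 ≅ Z^9, C_1 ≅ Z^27, C_2 ≅ Z^18.

Boundary ∂_1: C_1 → C_0 sends each edge [p,q] (with p < q) to q − p. For instance
  ∂[2,4] = [4] − [2].
The resulting 9×27 matrix has rank 8, and its Smith normal form has invariant factors (1,1,1,1,1,1,1,1).

∂_2: C_2 → C_1 acts by ∂[p,q,r] = [q,r] − [p,r] + [p,q]. For instance
  ∂[0,4,8] = [4,8] − [0,8] + [0,4],
  ∂[0,2,3] = [2,3] − [0,3] + [0,2].
The resulting 27×18 matrix has rank 18, and its Smith normal form has invariant factors (1,1,1,1,1,1,1,1,1,1,1,1,1,1,1,1,1,2).

Now H_k = ker ∂_k / im ∂_{k+1}, so:

  H_0: rank C_0 − rank ∂_1 = 9 − 8 = 1, and the invariant factors of ∂_1 are all 1, so H_0 = Z.
  H_1: rank ker ∂_1 − rank ∂_2 = (27 − 8) − 18 = 1, and ∂_2 has invariant factor 2 > 1, so H_1 = Z ⊕ Z/2.
  H_2: rank ker ∂_2 − rank ∂_3 = (18 − 18) − 0 = 0, and there is no ∂_3, so H_2 = 0.

As a check, the Euler characteristic is 9 − 27 + 18 = 0, which agrees with 1 − 1 + 0 = 0.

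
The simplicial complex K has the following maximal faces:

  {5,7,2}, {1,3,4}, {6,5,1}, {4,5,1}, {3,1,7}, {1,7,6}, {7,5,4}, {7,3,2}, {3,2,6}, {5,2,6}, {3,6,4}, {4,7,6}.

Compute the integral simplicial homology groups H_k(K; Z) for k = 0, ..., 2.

H_0 ≅ Z,  H_1 ≅ Z/2,  H_2 = 0.

K has 7 vertices, 18 edges, 12 triangles.
rank ∂_0 = 0, rank ∂_1 = 6 ⇒ b_0 = 7 − 0 − 6 = 1; all invariant factors of ∂_1 are 1 so no torsion. So H_0 ≅ Z.
rank ∂_1 = 6, rank ∂_2 = 12 ⇒ b_1 = 18 − 6 − 12 = 0; ∂_2 has invariant factor(s) [2] giving torsion. So H_1 ≅ Z/2.
rank ∂_2 = 12, rank ∂_3 = 0 ⇒ b_2 = 12 − 12 − 0 = 0. So H_2 ≅ 0.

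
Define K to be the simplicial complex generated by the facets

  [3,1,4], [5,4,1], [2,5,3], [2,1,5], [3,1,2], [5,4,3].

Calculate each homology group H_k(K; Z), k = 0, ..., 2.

H_0 ≅ Z,  H_1 = 0,  H_2 ≅ Z.

Fix the vertex order 1 < 2 < 3 < 4 < 5 and write every simplex with vertices in increasing order. Then dim K = 2 and the simplices of K are:

  0-simplices (5): [1], [2], [3], [4], [5]
  1-simplices (9): [1,2], [1,3], [1,4], [1,5], [2,3], [2,5], [3,4], [3,5], [4,5]
  2-simplices (6): [1,2,3], [1,2,5], [1,3,4], [1,4,5], [2,3,5], [3,4,5]

giving chain groups C_0 ≅ Z^5, C_1 ≅ Z^9, C_2 ≅ Z^6.

∂_1: C_1 → C_0 sends each edge [p,q] (with p < q) to q − p.
This gives a 5×9 integer matrix of rank 4; reducing to Smith normal form yields diagonal entries (1,1,1,1).

Boundary ∂_2: C_2 → C_1 acts by ∂[p,q,r] = [q,r] − [p,r] + [p,q]. For instance
  ∂[1,3,4] = [3,4] − [1,4] + [1,3],
  ∂[1,2,5] = [2,5] − [1,5] + [1,2].
The 9×6 boundary matrix has rank 5 and Smith normal form diag(1,1,1,1,1).

Computing H_k = (kernel of ∂_k) / (image of ∂_{k+1}):

  H_0: rank C_0 − rank ∂_1 = 5 − 4 = 1, and the invariant factors of ∂_1 are all 1, so H_0 = Z.
  H_1: rank ker ∂_1 − rank ∂_2 = (9 − 4) − 5 = 0, and the invariant factors of ∂_2 are all 1, so H_1 = 0.
  H_2: rank ker ∂_2 − rank ∂_3 = (6 − 5) − 0 = 1, and there is no ∂_3, so H_2 = Z.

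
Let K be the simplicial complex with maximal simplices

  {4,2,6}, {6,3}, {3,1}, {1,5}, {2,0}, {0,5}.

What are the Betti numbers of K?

b_0 = 1, b_1 = 1, b_2 = 0.

Fix the vertex order 0 < 1 < 2 < 3 < 4 < 5 < 6 and write every simplex with vertices in increasing order. Then dim K = 2 and the simplices of K are:

  0-simplices (7): [0], [1], [2], [3], [4], [5], [6]
  1-simplices (8): [0,2], [0,5], [1,3], [1,5], [2,4], [2,6], [3,6], [4,6]
  2-simplices (1): [2,4,6]

giving chain groups C_0 ≅ Z^7, C_1 ≅ Z^8, C_2 ≅ Z^1.

The boundary map ∂_1: C_1 → C_0 maps an edge to its endpoints' difference, ∂[p,q] = q − p.
As a 7×8 matrix over Z this has rank 6, with invariant factors (1,1,1,1,1,1).

The boundary map ∂_2: C_2 → C_1 maps a triangle to the signed sum of its edges. For instance
  ∂[2,4,6] = [4,6] − [2,6] + [2,4].
This gives a 8×1 integer matrix of rank 1; reducing to Smith normal form yields diagonal entries (1).

Reading off H_k = ker ∂_k / im ∂_{k+1}:

  H_0: rank C_0 − rank ∂_1 = 7 − 6 = 1, and the invariant factors of ∂_1 are all 1, so H_0 ≅ Z.
  H_1: rank ker ∂_1 − rank ∂_2 = (8 − 6) − 1 = 1, and the invariant factors of ∂_2 are all 1, so H_1 ≅ Z.
  H_2: rank ker ∂_2 − rank ∂_3 = (1 − 1) − 0 = 0, and there is no ∂_3, so H_2 ≅ 0.

Hence the Betti numbers are b_0 = 1, b_1 = 1, b_2 = 0.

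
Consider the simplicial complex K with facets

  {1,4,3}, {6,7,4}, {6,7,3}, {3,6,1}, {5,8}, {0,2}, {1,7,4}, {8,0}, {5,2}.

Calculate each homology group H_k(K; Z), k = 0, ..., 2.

H_0 = Z^2,  H_1 = Z^2,  H_2 = 0.

Order the vertices as 0 < 1 < 2 < 3 < 4 < 5 < 6 < 7 < 8. Listing each simplex with vertices in this order, K has dimension 2 with simplices:

  0-simplices (9): [0], [1], [2], [3], [4], [5], [6], [7], [8]
  1-simplices (14): [0,2], [0,8], [1,3], [1,4], [1,6], [1,7], [2,5], [3,4], [3,6], [3,7], [4,6], [4,7], [5,8], [6,7]
  2-simplices (5): [1,3,4], [1,3,6], [1,4,7], [3,6,7], [4,6,7]

giving chain groups C_0 ≅ Z^9, C_1 ≅ Z^14, C_2 ≅ Z^5.

The boundary map ∂_1: C_1 → C_0 sends each edge [p,q] (with p < q) to q − p.
The resulting 9×14 matrix has rank 7, and its Smith normal form has invariant factors (1,1,1,1,1,1,1).

∂_2: C_2 → C_1 maps a triangle to the signed sum of its edges. For instance
  ∂[3,6,7] = [6,7] − [3,7] + [3,6],
  ∂[1,4,7] = [4,7] − [1,7] + [1,4].
This gives a 14×5 integer matrix of rank 5; reducing to Smith normal form yields diagonal entries (1,1,1,1,1).

Now H_k = ker ∂_k / im ∂_{k+1}, so:

  H_0: rank C_0 − rank ∂_1 = 9 − 7 = 2, and the invariant factors of ∂_1 are all 1, so H_0 = Z^2.
  H_1: rank ker ∂_1 − rank ∂_2 = (14 − 7) − 5 = 2, and the invariant factors of ∂_2 are all 1, so H_1 = Z^2.
  H_2: rank ker ∂_2 − rank ∂_3 = (5 − 5) − 0 = 0, and there is no ∂_3, so H_2 = 0.

As a check, the Euler characteristic is 9 − 14 + 5 = 0, which agrees with 2 − 2 + 0 = 0.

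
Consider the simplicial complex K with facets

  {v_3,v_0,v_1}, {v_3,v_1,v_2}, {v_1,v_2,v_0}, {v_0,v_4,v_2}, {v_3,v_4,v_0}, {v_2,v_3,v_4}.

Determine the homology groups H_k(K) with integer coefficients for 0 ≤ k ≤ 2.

H_0 ≅ Z,  H_1 = 0,  H_2 ≅ Z.

Take the total order v_0 < v_1 < v_2 < v_3 < v_4 on the vertex set. Then K (dimension 2) consists of the simplices:

  0-simplices (5): [v_0], [v_1], [v_2], [v_3], [v_4]
  1-simplices (9): [v_0,v_1], [v_0,v_2], [v_0,v_3], [v_0,v_4], [v_1,v_2], [v_1,v_3], [v_2,v_3], [v_2,v_4], [v_3,v_4]
  2-simplices (6): [v_0,v_1,v_2], [v_0,v_1,v_3], [v_0,v_2,v_4], [v_0,v_3,v_4], [v_1,v_2,v_3], [v_2,v_3,v_4]

so the chain groups are C_0 ≅ Z^5, C_1 ≅ Z^9, C_2 ≅ Z^6.

Boundary ∂_1: C_1 → C_0 sends each edge [p,q] (with p < q) to q − p.
The resulting 5×9 matrix has rank 4, and its Smith normal form has invariant factors (1,1,1,1).

The boundary map ∂_2: C_2 → C_1 acts by ∂[p,q,r] = [q,r] − [p,r] + [p,q]. For instance
  ∂[v_0,v_1,v_2] = [v_1,v_2] − [v_0,v_2] + [v_0,v_1],
  ∂[v_0,v_2,v_4] = [v_2,v_4] − [v_0,v_4] + [v_0,v_2].
The resulting 9×6 matrix has rank 5, and its Smith normal form has invariant factors (1,1,1,1,1).

Computing H_k = (kernel of ∂_k) / (image of ∂_{k+1}):

  H_0: rank C_0 − rank ∂_1 = 5 − 4 = 1, and the invariant factors of ∂_1 are all 1, so H_0 = Z.
  H_1: rank ker ∂_1 − rank ∂_2 = (9 − 4) − 5 = 0, and the invariant factors of ∂_2 are all 1, so H_1 = 0.
  H_2: rank ker ∂_2 − rank ∂_3 = (6 − 5) − 0 = 1, and there is no ∂_3, so H_2 = Z.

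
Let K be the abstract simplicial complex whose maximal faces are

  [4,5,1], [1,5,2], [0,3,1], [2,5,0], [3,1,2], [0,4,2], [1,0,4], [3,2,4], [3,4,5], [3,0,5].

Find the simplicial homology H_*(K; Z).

Take the total order 0 < 1 < 2 < 3 < 4 < 5 on the vertex set. Then K (dimension 2) consists of the simplices:

  0-simplices (6): [0], [1], [2], [3], [4], [5]
  1-simplices (15): [0,1], [0,2], [0,3], [0,4], [0,5], [1,2], [1,3], [1,4], [1,5], [2,3], [2,4], [2,5], [3,4], [3,5], [4,5]
  2-simplices (10): [0,1,3], [0,1,4], [0,2,4], [0,2,5], [0,3,5], [1,2,3], [1,2,5], [1,4,5], [2,3,4], [3,4,5]

Hence C_0 ≅ Z^6, C_1 ≅ Z^15, C_2 ≅ Z^10.

The boundary map ∂_1: C_1 → C_0 maps an edge to its endpoints' difference, ∂[p,q] = q − p. For instance
  ∂[0,3] = [3] − [0].
The resulting 6×15 matrix has rank 5, and its Smith normal form has invariant factors (1,1,1,1,1).

Boundary ∂_2: C_2 → C_1 maps a triangle to the signed sum of its edges. For instance
  ∂[0,1,4] = [1,4] − [0,4] + [0,1],
  ∂[1,2,5] = [2,5] − [1,5] + [1,2].
This gives a 15×10 integer matrix of rank 10; reducing to Smith normal form yields diagonal entries (1,1,1,1,1,1,1,1,1,2).

Now H_k = ker ∂_k / im ∂_{k+1}, so:

  H_0: rank C_0 − rank ∂_1 = 6 − 5 = 1, and the invariant factors of ∂_1 are all 1, so H_0 = Z.
  H_1: rank ker ∂_1 − rank ∂_2 = (15 − 5) − 10 = 0, and ∂_2 has invariant factor 2 > 1, so H_1 = Z/2Z.
  H_2: rank ker ∂_2 − rank ∂_3 = (10 − 10) − 0 = 0, and there is no ∂_3, so H_2 = 0.

(K is a triangulation of the real projective plane RP^2.)

H_0 ≅ Z,  H_1 ≅ Z/2Z,  H_2 = 0.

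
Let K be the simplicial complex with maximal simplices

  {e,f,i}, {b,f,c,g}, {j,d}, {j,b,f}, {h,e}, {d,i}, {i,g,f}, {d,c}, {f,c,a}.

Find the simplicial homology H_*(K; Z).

We work with the vertex ordering a < b < c < d < e < f < g < h < i < j. The simplices of K, each written with vertices in increasing order, are:

  0-simplices (10): a, b, c, d, e, f, g, h, i, j
  1-simplices (18): ac, af, bc, bf, bg, bj, cd, cf, cg, di, dj, ef, eh, ei, fg, fi, fj, gi
  2-simplices (8): acf, bcf, bcg, bfg, bfj, cfg, efi, fgi
  3-simplices (1): bcfg

so the chain groups are C_0 ≅ Z^10, C_1 ≅ Z^18, C_2 ≅ Z^8, C_3 ≅ Z^1.

The boundary map ∂_1: C_1 → C_0 is given by ∂[p,q] = [q] − [p]. For instance
  ∂bj = j − b.
The 10×18 boundary matrix has rank 9 and Smith normal form diag(1,1,1,1,1,1,1,1,1).

Boundary ∂_2: C_2 → C_1 acts by ∂[p,q,r] = [q,r] − [p,r] + [p,q]. For instance
  ∂efi = fi − ei + ef,
  ∂bfj = fj − bj + bf.
The resulting 18×8 matrix has rank 7, and its Smith normal form has invariant factors (1,1,1,1,1,1,1).

Boundary ∂_3: C_3 → C_2 sends each 3-simplex σ to the alternating sum Σ_i (−1)^i (σ with its i-th vertex removed). For instance
  ∂bcfg = cfg − bfg + bcg − bcf.
The 8×1 boundary matrix has rank 1 and Smith normal form diag(1).

Computing H_k = (kernel of ∂_k) / (image of ∂_{k+1}):

  H_0: rank C_0 − rank ∂_1 = 10 − 9 = 1, and the invariant factors of ∂_1 are all 1, so H_0 ≅ Z.
  H_1: rank ker ∂_1 − rank ∂_2 = (18 − 9) − 7 = 2, and the invariant factors of ∂_2 are all 1, so H_1 ≅ Z^2.
  H_2: rank ker ∂_2 − rank ∂_3 = (8 − 7) − 1 = 0, and the invariant factors of ∂_3 are all 1, so H_2 ≅ 0.
  H_3: rank ker ∂_3 − rank ∂_4 = (1 − 1) − 0 = 0, and there is no ∂_4, so H_3 ≅ 0.

As a check, the Euler characteristic is 10 − 18 + 8 − 1 = -1, which agrees with 1 − 2 + 0 − 0 = -1.

H_0 ≅ Z,  H_1 ≅ Z^2,  H_2 = 0,  H_3 = 0.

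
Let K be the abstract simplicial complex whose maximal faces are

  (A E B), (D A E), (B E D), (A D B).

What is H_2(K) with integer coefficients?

H_2 = Z.

Take the total order A < B < D < E on the vertex set. Then K (dimension 2) consists of the simplices:

  0-simplices (4): A, B, D, E
  1-simplices (6): AB, AD, AE, BD, BE, DE
  2-simplices (4): ABD, ABE, ADE, BDE

so the chain groups are C_0 ≅ Z^4, C_1 ≅ Z^6, C_2 ≅ Z^4.

Boundary ∂_1: C_1 → C_0 maps an edge to its endpoints' difference, ∂[p,q] = q − p. For instance
  ∂DE = E − D.
The 4×6 boundary matrix has rank 3 and Smith normal form diag(1,1,1).

∂_2: C_2 → C_1 acts by ∂[p,q,r] = [q,r] − [p,r] + [p,q]. For instance
  ∂ADE = DE − AE + AD,
  ∂ABE = BE − AE + AB.
As a 6×4 matrix over Z this has rank 3, with invariant factors (1,1,1).

Reading off H_k = ker ∂_k / im ∂_{k+1}:

  H_2: rank ker ∂_2 − rank ∂_3 = (4 − 3) − 0 = 1, and there is no ∂_3, so H_2 ≅ Z.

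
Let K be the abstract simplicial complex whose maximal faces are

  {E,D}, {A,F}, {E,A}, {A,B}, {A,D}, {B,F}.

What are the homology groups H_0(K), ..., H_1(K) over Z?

H_0 = Z,  H_1 = Z^2.

We work with the vertex ordering A < B < D < E < F. The simplices of K, each written with vertices in increasing order, are:

  0-simplices (5): A, B, D, E, F
  1-simplices (6): AB, AD, AE, AF, BF, DE

so the chain groups are C_0 ≅ Z^5, C_1 ≅ Z^6.

∂_1: C_1 → C_0 is given by ∂[p,q] = [q] − [p]. For instance
  ∂AB = B − A.
The 5×6 boundary matrix has rank 4 and Smith normal form diag(1,1,1,1).

From H_k ≅ ker(∂_k) / im(∂_{k+1}) we obtain:

  H_0: rank C_0 − rank ∂_1 = 5 − 4 = 1, and the invariant factors of ∂_1 are all 1, so H_0 ≅ Z.
  H_1: rank ker ∂_1 − rank ∂_2 = (6 − 4) − 0 = 2, and there is no ∂_2, so H_1 ≅ Z^2.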